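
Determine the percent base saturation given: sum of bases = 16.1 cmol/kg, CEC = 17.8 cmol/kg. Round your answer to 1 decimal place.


Step 1: BS = 100 * (sum of bases) / CEC
Step 2: BS = 100 * 16.1 / 17.8
Step 3: BS = 90.4%

90.4


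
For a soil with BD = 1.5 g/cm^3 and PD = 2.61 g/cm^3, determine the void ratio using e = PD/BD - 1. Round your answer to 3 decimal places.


Step 1: e = PD / BD - 1
Step 2: e = 2.61 / 1.5 - 1
Step 3: e = 1.74 - 1
Step 4: e = 0.74

0.74


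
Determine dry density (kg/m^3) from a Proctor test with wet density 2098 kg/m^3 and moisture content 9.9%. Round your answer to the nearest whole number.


Step 1: Dry density = wet density / (1 + w/100)
Step 2: Dry density = 2098 / (1 + 9.9/100)
Step 3: Dry density = 2098 / 1.099
Step 4: Dry density = 1909 kg/m^3

1909


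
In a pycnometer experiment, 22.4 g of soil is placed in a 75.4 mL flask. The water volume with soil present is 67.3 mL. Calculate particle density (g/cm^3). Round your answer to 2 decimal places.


Step 1: Volume of solids = flask volume - water volume with soil
Step 2: V_solids = 75.4 - 67.3 = 8.1 mL
Step 3: Particle density = mass / V_solids = 22.4 / 8.1 = 2.77 g/cm^3

2.77


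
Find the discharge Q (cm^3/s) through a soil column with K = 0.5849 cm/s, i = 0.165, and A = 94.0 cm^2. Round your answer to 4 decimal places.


Step 1: Apply Darcy's law: Q = K * i * A
Step 2: Q = 0.5849 * 0.165 * 94.0
Step 3: Q = 9.0718 cm^3/s

9.0718


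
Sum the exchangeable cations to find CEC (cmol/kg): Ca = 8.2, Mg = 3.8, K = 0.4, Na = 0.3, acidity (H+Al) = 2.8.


Step 1: CEC = Ca + Mg + K + Na + (H+Al)
Step 2: CEC = 8.2 + 3.8 + 0.4 + 0.3 + 2.8
Step 3: CEC = 15.5 cmol/kg

15.5


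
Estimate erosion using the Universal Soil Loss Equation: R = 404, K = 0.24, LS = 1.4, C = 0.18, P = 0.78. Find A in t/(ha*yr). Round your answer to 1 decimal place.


Step 1: A = R * K * LS * C * P
Step 2: R * K = 404 * 0.24 = 96.96
Step 3: (R*K) * LS = 96.96 * 1.4 = 135.744
Step 4: * C * P = 135.744 * 0.18 * 0.78 = 19.1
Step 5: A = 19.1 t/(ha*yr)

19.1


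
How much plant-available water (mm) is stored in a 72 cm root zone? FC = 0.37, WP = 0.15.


Step 1: Available water = (FC - WP) * depth * 10
Step 2: AW = (0.37 - 0.15) * 72 * 10
Step 3: AW = 0.22 * 72 * 10
Step 4: AW = 158.4 mm

158.4


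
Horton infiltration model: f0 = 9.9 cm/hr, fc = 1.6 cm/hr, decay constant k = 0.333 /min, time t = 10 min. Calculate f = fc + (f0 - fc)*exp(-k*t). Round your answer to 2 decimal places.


Step 1: f = fc + (f0 - fc) * exp(-k * t)
Step 2: exp(-0.333 * 10) = 0.035793
Step 3: f = 1.6 + (9.9 - 1.6) * 0.035793
Step 4: f = 1.6 + 8.3 * 0.035793
Step 5: f = 1.9 cm/hr

1.9


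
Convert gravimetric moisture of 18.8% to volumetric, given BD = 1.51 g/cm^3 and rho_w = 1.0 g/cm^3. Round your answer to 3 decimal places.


Step 1: theta = (w / 100) * BD / rho_w
Step 2: theta = (18.8 / 100) * 1.51 / 1.0
Step 3: theta = 0.188 * 1.51
Step 4: theta = 0.284

0.284


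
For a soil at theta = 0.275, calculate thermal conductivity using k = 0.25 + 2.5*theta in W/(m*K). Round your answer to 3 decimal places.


Step 1: k = 0.25 + 2.5 * theta
Step 2: k = 0.25 + 2.5 * 0.275
Step 3: k = 0.25 + 0.688
Step 4: k = 0.938 W/(m*K)

0.938


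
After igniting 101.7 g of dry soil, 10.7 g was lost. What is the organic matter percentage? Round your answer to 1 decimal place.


Step 1: OM% = 100 * LOI / sample mass
Step 2: OM = 100 * 10.7 / 101.7
Step 3: OM = 10.5%

10.5


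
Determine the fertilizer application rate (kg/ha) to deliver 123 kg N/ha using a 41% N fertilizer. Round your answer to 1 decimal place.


Step 1: Fertilizer rate = target N / (N content / 100)
Step 2: Rate = 123 / (41 / 100)
Step 3: Rate = 123 / 0.41
Step 4: Rate = 300.0 kg/ha

300.0


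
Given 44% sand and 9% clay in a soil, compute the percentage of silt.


Step 1: sand + silt + clay = 100%
Step 2: silt = 100 - sand - clay
Step 3: silt = 100 - 44 - 9
Step 4: silt = 47%

47


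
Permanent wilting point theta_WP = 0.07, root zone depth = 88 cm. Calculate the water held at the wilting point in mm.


Step 1: Water (mm) = theta_WP * depth * 10
Step 2: Water = 0.07 * 88 * 10
Step 3: Water = 61.6 mm

61.6


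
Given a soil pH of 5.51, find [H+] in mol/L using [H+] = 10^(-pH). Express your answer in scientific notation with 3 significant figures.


Step 1: [H+] = 10^(-pH)
Step 2: [H+] = 10^(-5.51)
Step 3: [H+] = 3.09e-06 mol/L

3.09e-06


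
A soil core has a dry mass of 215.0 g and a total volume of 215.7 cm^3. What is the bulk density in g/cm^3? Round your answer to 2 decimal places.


Step 1: Identify the formula: BD = dry mass / volume
Step 2: Substitute values: BD = 215.0 / 215.7
Step 3: BD = 1.0 g/cm^3

1.0


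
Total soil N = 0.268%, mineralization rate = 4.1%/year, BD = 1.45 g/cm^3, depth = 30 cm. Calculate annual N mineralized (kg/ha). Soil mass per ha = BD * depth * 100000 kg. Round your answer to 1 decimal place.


Step 1: Soil mass per ha = BD * depth * 100000 = 1.45 * 30 * 100000 = 4350000 kg
Step 2: Total N pool = soil mass * N%/100 = 4350000 * 0.268/100 = 11658.0 kg/ha
Step 3: N mineralized = N pool * rate%/100 = 11658.0 * 4.1/100 = 478.0 kg/ha/yr

478.0


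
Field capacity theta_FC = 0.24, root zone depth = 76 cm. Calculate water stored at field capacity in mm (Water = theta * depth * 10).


Step 1: Water (mm) = theta_FC * depth (cm) * 10
Step 2: Water = 0.24 * 76 * 10
Step 3: Water = 182.4 mm

182.4


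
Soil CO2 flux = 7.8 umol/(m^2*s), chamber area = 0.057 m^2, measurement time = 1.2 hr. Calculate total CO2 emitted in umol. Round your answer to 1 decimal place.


Step 1: Convert time to seconds: 1.2 hr * 3600 = 4320.0 s
Step 2: Total = flux * area * time_s
Step 3: Total = 7.8 * 0.057 * 4320.0
Step 4: Total = 1920.7 umol

1920.7


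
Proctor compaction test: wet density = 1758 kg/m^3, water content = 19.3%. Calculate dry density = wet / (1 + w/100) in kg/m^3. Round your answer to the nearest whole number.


Step 1: Dry density = wet density / (1 + w/100)
Step 2: Dry density = 1758 / (1 + 19.3/100)
Step 3: Dry density = 1758 / 1.193
Step 4: Dry density = 1474 kg/m^3

1474


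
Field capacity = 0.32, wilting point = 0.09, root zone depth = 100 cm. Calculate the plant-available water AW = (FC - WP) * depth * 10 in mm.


Step 1: Available water = (FC - WP) * depth * 10
Step 2: AW = (0.32 - 0.09) * 100 * 10
Step 3: AW = 0.23 * 100 * 10
Step 4: AW = 230.0 mm

230.0


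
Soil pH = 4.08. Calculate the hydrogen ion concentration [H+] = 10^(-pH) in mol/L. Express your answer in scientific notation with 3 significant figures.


Step 1: [H+] = 10^(-pH)
Step 2: [H+] = 10^(-4.08)
Step 3: [H+] = 8.32e-05 mol/L

8.32e-05


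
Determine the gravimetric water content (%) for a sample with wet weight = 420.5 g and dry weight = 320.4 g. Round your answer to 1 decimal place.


Step 1: Water mass = wet - dry = 420.5 - 320.4 = 100.1 g
Step 2: w = 100 * water mass / dry mass
Step 3: w = 100 * 100.1 / 320.4 = 31.2%

31.2


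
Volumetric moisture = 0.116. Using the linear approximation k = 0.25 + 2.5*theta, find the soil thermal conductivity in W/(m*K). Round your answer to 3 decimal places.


Step 1: k = 0.25 + 2.5 * theta
Step 2: k = 0.25 + 2.5 * 0.116
Step 3: k = 0.25 + 0.29
Step 4: k = 0.54 W/(m*K)

0.54


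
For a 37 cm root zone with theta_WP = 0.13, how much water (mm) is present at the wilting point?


Step 1: Water (mm) = theta_WP * depth * 10
Step 2: Water = 0.13 * 37 * 10
Step 3: Water = 48.1 mm

48.1


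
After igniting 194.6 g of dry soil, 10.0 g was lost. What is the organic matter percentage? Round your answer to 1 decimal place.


Step 1: OM% = 100 * LOI / sample mass
Step 2: OM = 100 * 10.0 / 194.6
Step 3: OM = 5.1%

5.1


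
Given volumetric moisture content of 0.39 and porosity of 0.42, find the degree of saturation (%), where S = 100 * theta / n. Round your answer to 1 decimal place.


Step 1: S = 100 * theta_v / n
Step 2: S = 100 * 0.39 / 0.42
Step 3: S = 92.9%

92.9


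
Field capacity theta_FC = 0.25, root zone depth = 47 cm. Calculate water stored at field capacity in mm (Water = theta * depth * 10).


Step 1: Water (mm) = theta_FC * depth (cm) * 10
Step 2: Water = 0.25 * 47 * 10
Step 3: Water = 117.5 mm

117.5


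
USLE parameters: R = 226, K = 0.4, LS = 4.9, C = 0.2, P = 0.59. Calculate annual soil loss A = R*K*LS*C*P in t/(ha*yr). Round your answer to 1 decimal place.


Step 1: A = R * K * LS * C * P
Step 2: R * K = 226 * 0.4 = 90.4
Step 3: (R*K) * LS = 90.4 * 4.9 = 442.96
Step 4: * C * P = 442.96 * 0.2 * 0.59 = 52.3
Step 5: A = 52.3 t/(ha*yr)

52.3


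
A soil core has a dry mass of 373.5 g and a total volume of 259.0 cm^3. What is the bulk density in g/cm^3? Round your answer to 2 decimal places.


Step 1: Identify the formula: BD = dry mass / volume
Step 2: Substitute values: BD = 373.5 / 259.0
Step 3: BD = 1.44 g/cm^3

1.44


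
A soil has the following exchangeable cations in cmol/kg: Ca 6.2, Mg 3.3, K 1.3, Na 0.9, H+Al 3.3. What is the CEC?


Step 1: CEC = Ca + Mg + K + Na + (H+Al)
Step 2: CEC = 6.2 + 3.3 + 1.3 + 0.9 + 3.3
Step 3: CEC = 15.0 cmol/kg

15.0


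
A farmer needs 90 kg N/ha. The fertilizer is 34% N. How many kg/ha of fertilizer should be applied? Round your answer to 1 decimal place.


Step 1: Fertilizer rate = target N / (N content / 100)
Step 2: Rate = 90 / (34 / 100)
Step 3: Rate = 90 / 0.34
Step 4: Rate = 264.7 kg/ha

264.7


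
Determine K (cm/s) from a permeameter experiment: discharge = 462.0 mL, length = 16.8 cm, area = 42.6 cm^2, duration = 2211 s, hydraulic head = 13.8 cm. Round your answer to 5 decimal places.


Step 1: K = Q * L / (A * t * h)
Step 2: Numerator = 462.0 * 16.8 = 7761.6
Step 3: Denominator = 42.6 * 2211 * 13.8 = 1299802.68
Step 4: K = 7761.6 / 1299802.68 = 0.00597 cm/s

0.00597


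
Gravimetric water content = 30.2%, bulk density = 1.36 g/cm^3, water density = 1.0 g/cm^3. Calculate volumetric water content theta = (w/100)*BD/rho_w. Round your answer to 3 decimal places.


Step 1: theta = (w / 100) * BD / rho_w
Step 2: theta = (30.2 / 100) * 1.36 / 1.0
Step 3: theta = 0.302 * 1.36
Step 4: theta = 0.411

0.411


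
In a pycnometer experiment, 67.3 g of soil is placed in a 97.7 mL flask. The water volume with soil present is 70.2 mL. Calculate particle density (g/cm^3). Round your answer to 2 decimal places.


Step 1: Volume of solids = flask volume - water volume with soil
Step 2: V_solids = 97.7 - 70.2 = 27.5 mL
Step 3: Particle density = mass / V_solids = 67.3 / 27.5 = 2.45 g/cm^3

2.45


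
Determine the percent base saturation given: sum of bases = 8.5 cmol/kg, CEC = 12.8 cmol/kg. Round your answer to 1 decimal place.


Step 1: BS = 100 * (sum of bases) / CEC
Step 2: BS = 100 * 8.5 / 12.8
Step 3: BS = 66.4%

66.4


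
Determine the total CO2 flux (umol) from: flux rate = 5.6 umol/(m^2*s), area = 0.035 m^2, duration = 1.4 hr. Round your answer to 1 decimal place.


Step 1: Convert time to seconds: 1.4 hr * 3600 = 5040.0 s
Step 2: Total = flux * area * time_s
Step 3: Total = 5.6 * 0.035 * 5040.0
Step 4: Total = 987.8 umol

987.8


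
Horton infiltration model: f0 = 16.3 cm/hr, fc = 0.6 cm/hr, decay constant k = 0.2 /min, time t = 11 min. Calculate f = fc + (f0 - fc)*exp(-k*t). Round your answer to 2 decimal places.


Step 1: f = fc + (f0 - fc) * exp(-k * t)
Step 2: exp(-0.2 * 11) = 0.110803
Step 3: f = 0.6 + (16.3 - 0.6) * 0.110803
Step 4: f = 0.6 + 15.7 * 0.110803
Step 5: f = 2.34 cm/hr

2.34


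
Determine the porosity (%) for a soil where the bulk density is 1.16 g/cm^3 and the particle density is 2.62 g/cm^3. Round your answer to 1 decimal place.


Step 1: Formula: n = 100 * (1 - BD / PD)
Step 2: n = 100 * (1 - 1.16 / 2.62)
Step 3: n = 100 * (1 - 0.44275)
Step 4: n = 55.7%

55.7


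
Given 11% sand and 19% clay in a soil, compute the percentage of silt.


Step 1: sand + silt + clay = 100%
Step 2: silt = 100 - sand - clay
Step 3: silt = 100 - 11 - 19
Step 4: silt = 70%

70


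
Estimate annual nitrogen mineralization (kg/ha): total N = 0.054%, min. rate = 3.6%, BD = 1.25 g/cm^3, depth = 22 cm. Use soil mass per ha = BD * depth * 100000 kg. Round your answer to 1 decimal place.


Step 1: Soil mass per ha = BD * depth * 100000 = 1.25 * 22 * 100000 = 2750000 kg
Step 2: Total N pool = soil mass * N%/100 = 2750000 * 0.054/100 = 1485.0 kg/ha
Step 3: N mineralized = N pool * rate%/100 = 1485.0 * 3.6/100 = 53.5 kg/ha/yr

53.5


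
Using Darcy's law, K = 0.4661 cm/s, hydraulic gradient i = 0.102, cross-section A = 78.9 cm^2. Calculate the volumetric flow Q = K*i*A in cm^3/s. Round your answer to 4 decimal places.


Step 1: Apply Darcy's law: Q = K * i * A
Step 2: Q = 0.4661 * 0.102 * 78.9
Step 3: Q = 3.7511 cm^3/s

3.7511


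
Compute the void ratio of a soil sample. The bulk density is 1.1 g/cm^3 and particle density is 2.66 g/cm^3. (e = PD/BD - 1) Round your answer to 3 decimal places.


Step 1: e = PD / BD - 1
Step 2: e = 2.66 / 1.1 - 1
Step 3: e = 2.41818 - 1
Step 4: e = 1.418

1.418


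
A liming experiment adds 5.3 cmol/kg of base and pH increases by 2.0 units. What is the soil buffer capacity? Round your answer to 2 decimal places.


Step 1: BC = change in base / change in pH
Step 2: BC = 5.3 / 2.0
Step 3: BC = 2.65 cmol/(kg*pH unit)

2.65


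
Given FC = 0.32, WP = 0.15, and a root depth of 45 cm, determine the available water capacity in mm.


Step 1: Available water = (FC - WP) * depth * 10
Step 2: AW = (0.32 - 0.15) * 45 * 10
Step 3: AW = 0.17 * 45 * 10
Step 4: AW = 76.5 mm

76.5


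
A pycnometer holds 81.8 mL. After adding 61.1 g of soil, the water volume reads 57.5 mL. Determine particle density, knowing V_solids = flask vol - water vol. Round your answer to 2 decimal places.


Step 1: Volume of solids = flask volume - water volume with soil
Step 2: V_solids = 81.8 - 57.5 = 24.3 mL
Step 3: Particle density = mass / V_solids = 61.1 / 24.3 = 2.51 g/cm^3

2.51


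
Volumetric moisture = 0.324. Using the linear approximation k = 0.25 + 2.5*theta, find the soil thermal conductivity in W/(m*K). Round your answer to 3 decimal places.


Step 1: k = 0.25 + 2.5 * theta
Step 2: k = 0.25 + 2.5 * 0.324
Step 3: k = 0.25 + 0.81
Step 4: k = 1.06 W/(m*K)

1.06


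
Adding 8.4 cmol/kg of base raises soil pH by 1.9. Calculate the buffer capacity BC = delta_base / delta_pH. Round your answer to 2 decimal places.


Step 1: BC = change in base / change in pH
Step 2: BC = 8.4 / 1.9
Step 3: BC = 4.42 cmol/(kg*pH unit)

4.42


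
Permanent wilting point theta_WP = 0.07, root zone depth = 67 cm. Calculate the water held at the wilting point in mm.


Step 1: Water (mm) = theta_WP * depth * 10
Step 2: Water = 0.07 * 67 * 10
Step 3: Water = 46.9 mm

46.9


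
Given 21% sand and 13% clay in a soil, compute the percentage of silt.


Step 1: sand + silt + clay = 100%
Step 2: silt = 100 - sand - clay
Step 3: silt = 100 - 21 - 13
Step 4: silt = 66%

66


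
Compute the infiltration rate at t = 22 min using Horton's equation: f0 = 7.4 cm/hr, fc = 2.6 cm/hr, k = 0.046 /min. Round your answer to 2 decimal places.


Step 1: f = fc + (f0 - fc) * exp(-k * t)
Step 2: exp(-0.046 * 22) = 0.363491
Step 3: f = 2.6 + (7.4 - 2.6) * 0.363491
Step 4: f = 2.6 + 4.8 * 0.363491
Step 5: f = 4.34 cm/hr

4.34


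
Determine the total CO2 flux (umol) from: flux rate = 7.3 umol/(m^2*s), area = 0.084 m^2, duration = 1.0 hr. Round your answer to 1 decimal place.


Step 1: Convert time to seconds: 1.0 hr * 3600 = 3600.0 s
Step 2: Total = flux * area * time_s
Step 3: Total = 7.3 * 0.084 * 3600.0
Step 4: Total = 2207.5 umol

2207.5


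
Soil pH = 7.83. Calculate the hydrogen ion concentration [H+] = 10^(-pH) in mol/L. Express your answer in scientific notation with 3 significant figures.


Step 1: [H+] = 10^(-pH)
Step 2: [H+] = 10^(-7.83)
Step 3: [H+] = 1.48e-08 mol/L

1.48e-08


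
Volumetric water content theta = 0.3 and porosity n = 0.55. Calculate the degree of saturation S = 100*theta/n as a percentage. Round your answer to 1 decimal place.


Step 1: S = 100 * theta_v / n
Step 2: S = 100 * 0.3 / 0.55
Step 3: S = 54.5%

54.5


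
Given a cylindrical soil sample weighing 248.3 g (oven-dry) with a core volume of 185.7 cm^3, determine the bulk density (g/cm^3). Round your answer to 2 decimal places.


Step 1: Identify the formula: BD = dry mass / volume
Step 2: Substitute values: BD = 248.3 / 185.7
Step 3: BD = 1.34 g/cm^3

1.34


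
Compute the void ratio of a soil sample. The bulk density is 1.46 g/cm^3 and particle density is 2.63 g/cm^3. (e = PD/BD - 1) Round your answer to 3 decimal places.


Step 1: e = PD / BD - 1
Step 2: e = 2.63 / 1.46 - 1
Step 3: e = 1.80137 - 1
Step 4: e = 0.801

0.801


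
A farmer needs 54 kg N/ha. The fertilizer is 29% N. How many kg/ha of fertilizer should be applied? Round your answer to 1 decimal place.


Step 1: Fertilizer rate = target N / (N content / 100)
Step 2: Rate = 54 / (29 / 100)
Step 3: Rate = 54 / 0.29
Step 4: Rate = 186.2 kg/ha

186.2


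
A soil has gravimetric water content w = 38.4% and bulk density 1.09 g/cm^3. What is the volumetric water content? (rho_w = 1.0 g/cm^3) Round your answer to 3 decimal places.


Step 1: theta = (w / 100) * BD / rho_w
Step 2: theta = (38.4 / 100) * 1.09 / 1.0
Step 3: theta = 0.384 * 1.09
Step 4: theta = 0.419

0.419


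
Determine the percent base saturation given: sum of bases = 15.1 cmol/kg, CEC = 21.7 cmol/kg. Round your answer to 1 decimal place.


Step 1: BS = 100 * (sum of bases) / CEC
Step 2: BS = 100 * 15.1 / 21.7
Step 3: BS = 69.6%

69.6


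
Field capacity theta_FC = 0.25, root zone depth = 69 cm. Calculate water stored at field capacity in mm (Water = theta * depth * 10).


Step 1: Water (mm) = theta_FC * depth (cm) * 10
Step 2: Water = 0.25 * 69 * 10
Step 3: Water = 172.5 mm

172.5


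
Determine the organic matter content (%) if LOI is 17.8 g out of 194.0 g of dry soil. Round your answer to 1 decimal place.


Step 1: OM% = 100 * LOI / sample mass
Step 2: OM = 100 * 17.8 / 194.0
Step 3: OM = 9.2%

9.2


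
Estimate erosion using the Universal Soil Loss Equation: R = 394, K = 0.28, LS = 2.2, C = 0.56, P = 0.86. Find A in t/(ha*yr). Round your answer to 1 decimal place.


Step 1: A = R * K * LS * C * P
Step 2: R * K = 394 * 0.28 = 110.32
Step 3: (R*K) * LS = 110.32 * 2.2 = 242.704
Step 4: * C * P = 242.704 * 0.56 * 0.86 = 116.9
Step 5: A = 116.9 t/(ha*yr)

116.9


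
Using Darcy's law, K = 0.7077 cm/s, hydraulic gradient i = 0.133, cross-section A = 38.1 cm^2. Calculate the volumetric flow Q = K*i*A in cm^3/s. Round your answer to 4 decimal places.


Step 1: Apply Darcy's law: Q = K * i * A
Step 2: Q = 0.7077 * 0.133 * 38.1
Step 3: Q = 3.5861 cm^3/s

3.5861


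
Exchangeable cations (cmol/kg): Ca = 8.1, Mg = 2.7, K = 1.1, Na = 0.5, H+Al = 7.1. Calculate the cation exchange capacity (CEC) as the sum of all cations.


Step 1: CEC = Ca + Mg + K + Na + (H+Al)
Step 2: CEC = 8.1 + 2.7 + 1.1 + 0.5 + 7.1
Step 3: CEC = 19.5 cmol/kg

19.5


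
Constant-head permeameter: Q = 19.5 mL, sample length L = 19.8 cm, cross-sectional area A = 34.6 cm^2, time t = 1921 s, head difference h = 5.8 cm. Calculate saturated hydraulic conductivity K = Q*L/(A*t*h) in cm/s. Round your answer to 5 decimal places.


Step 1: K = Q * L / (A * t * h)
Step 2: Numerator = 19.5 * 19.8 = 386.1
Step 3: Denominator = 34.6 * 1921 * 5.8 = 385506.28
Step 4: K = 386.1 / 385506.28 = 0.001 cm/s

0.001


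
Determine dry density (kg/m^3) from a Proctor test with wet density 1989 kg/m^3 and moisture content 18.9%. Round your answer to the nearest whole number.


Step 1: Dry density = wet density / (1 + w/100)
Step 2: Dry density = 1989 / (1 + 18.9/100)
Step 3: Dry density = 1989 / 1.189
Step 4: Dry density = 1673 kg/m^3

1673


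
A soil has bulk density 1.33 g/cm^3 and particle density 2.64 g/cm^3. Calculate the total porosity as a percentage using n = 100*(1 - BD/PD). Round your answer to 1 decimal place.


Step 1: Formula: n = 100 * (1 - BD / PD)
Step 2: n = 100 * (1 - 1.33 / 2.64)
Step 3: n = 100 * (1 - 0.50379)
Step 4: n = 49.6%

49.6


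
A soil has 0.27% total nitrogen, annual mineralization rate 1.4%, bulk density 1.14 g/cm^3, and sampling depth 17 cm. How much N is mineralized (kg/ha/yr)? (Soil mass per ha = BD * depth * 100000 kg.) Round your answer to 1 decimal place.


Step 1: Soil mass per ha = BD * depth * 100000 = 1.14 * 17 * 100000 = 1938000 kg
Step 2: Total N pool = soil mass * N%/100 = 1938000 * 0.27/100 = 5232.6 kg/ha
Step 3: N mineralized = N pool * rate%/100 = 5232.6 * 1.4/100 = 73.3 kg/ha/yr

73.3


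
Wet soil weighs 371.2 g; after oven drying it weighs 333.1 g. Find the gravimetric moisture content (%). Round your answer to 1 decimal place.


Step 1: Water mass = wet - dry = 371.2 - 333.1 = 38.1 g
Step 2: w = 100 * water mass / dry mass
Step 3: w = 100 * 38.1 / 333.1 = 11.4%

11.4


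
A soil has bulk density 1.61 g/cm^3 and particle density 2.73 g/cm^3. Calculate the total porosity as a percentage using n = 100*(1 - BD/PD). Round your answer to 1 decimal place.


Step 1: Formula: n = 100 * (1 - BD / PD)
Step 2: n = 100 * (1 - 1.61 / 2.73)
Step 3: n = 100 * (1 - 0.58974)
Step 4: n = 41.0%

41.0


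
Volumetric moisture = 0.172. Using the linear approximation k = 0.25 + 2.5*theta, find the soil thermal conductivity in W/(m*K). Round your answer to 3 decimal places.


Step 1: k = 0.25 + 2.5 * theta
Step 2: k = 0.25 + 2.5 * 0.172
Step 3: k = 0.25 + 0.43
Step 4: k = 0.68 W/(m*K)

0.68


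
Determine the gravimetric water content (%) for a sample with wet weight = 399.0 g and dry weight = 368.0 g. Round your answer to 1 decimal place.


Step 1: Water mass = wet - dry = 399.0 - 368.0 = 31.0 g
Step 2: w = 100 * water mass / dry mass
Step 3: w = 100 * 31.0 / 368.0 = 8.4%

8.4


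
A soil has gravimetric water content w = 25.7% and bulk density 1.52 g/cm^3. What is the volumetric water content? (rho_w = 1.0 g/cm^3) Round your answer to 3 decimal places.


Step 1: theta = (w / 100) * BD / rho_w
Step 2: theta = (25.7 / 100) * 1.52 / 1.0
Step 3: theta = 0.257 * 1.52
Step 4: theta = 0.391

0.391


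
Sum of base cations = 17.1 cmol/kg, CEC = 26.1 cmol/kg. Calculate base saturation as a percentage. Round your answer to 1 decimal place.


Step 1: BS = 100 * (sum of bases) / CEC
Step 2: BS = 100 * 17.1 / 26.1
Step 3: BS = 65.5%

65.5


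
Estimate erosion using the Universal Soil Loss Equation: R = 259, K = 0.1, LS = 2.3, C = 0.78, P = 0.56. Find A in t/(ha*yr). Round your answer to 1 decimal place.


Step 1: A = R * K * LS * C * P
Step 2: R * K = 259 * 0.1 = 25.9
Step 3: (R*K) * LS = 25.9 * 2.3 = 59.57
Step 4: * C * P = 59.57 * 0.78 * 0.56 = 26.0
Step 5: A = 26.0 t/(ha*yr)

26.0


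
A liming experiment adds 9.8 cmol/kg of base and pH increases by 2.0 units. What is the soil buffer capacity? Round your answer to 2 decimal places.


Step 1: BC = change in base / change in pH
Step 2: BC = 9.8 / 2.0
Step 3: BC = 4.9 cmol/(kg*pH unit)

4.9


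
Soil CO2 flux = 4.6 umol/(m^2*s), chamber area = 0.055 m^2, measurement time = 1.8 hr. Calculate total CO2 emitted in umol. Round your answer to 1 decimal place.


Step 1: Convert time to seconds: 1.8 hr * 3600 = 6480.0 s
Step 2: Total = flux * area * time_s
Step 3: Total = 4.6 * 0.055 * 6480.0
Step 4: Total = 1639.4 umol

1639.4


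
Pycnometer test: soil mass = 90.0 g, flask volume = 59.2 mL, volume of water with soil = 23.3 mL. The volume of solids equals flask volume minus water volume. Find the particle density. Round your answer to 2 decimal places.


Step 1: Volume of solids = flask volume - water volume with soil
Step 2: V_solids = 59.2 - 23.3 = 35.9 mL
Step 3: Particle density = mass / V_solids = 90.0 / 35.9 = 2.51 g/cm^3

2.51


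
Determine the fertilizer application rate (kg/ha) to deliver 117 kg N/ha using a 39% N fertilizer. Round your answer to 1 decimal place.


Step 1: Fertilizer rate = target N / (N content / 100)
Step 2: Rate = 117 / (39 / 100)
Step 3: Rate = 117 / 0.39
Step 4: Rate = 300.0 kg/ha

300.0


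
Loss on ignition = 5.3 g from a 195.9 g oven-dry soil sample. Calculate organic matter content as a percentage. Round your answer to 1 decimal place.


Step 1: OM% = 100 * LOI / sample mass
Step 2: OM = 100 * 5.3 / 195.9
Step 3: OM = 2.7%

2.7


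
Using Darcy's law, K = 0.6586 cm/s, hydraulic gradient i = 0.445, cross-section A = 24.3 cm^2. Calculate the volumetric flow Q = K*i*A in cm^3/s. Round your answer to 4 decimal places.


Step 1: Apply Darcy's law: Q = K * i * A
Step 2: Q = 0.6586 * 0.445 * 24.3
Step 3: Q = 7.1218 cm^3/s

7.1218


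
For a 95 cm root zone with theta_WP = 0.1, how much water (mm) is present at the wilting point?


Step 1: Water (mm) = theta_WP * depth * 10
Step 2: Water = 0.1 * 95 * 10
Step 3: Water = 95.0 mm

95.0


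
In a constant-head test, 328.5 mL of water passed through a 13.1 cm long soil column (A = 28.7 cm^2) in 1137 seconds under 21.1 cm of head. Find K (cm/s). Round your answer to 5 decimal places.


Step 1: K = Q * L / (A * t * h)
Step 2: Numerator = 328.5 * 13.1 = 4303.35
Step 3: Denominator = 28.7 * 1137 * 21.1 = 688533.09
Step 4: K = 4303.35 / 688533.09 = 0.00625 cm/s

0.00625


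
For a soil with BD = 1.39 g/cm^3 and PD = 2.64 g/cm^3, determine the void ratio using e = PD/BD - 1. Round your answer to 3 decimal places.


Step 1: e = PD / BD - 1
Step 2: e = 2.64 / 1.39 - 1
Step 3: e = 1.89928 - 1
Step 4: e = 0.899

0.899


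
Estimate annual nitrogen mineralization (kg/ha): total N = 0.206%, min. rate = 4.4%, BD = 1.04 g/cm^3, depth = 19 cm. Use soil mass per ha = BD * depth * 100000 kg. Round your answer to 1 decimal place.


Step 1: Soil mass per ha = BD * depth * 100000 = 1.04 * 19 * 100000 = 1976000 kg
Step 2: Total N pool = soil mass * N%/100 = 1976000 * 0.206/100 = 4070.56 kg/ha
Step 3: N mineralized = N pool * rate%/100 = 4070.56 * 4.4/100 = 179.1 kg/ha/yr

179.1


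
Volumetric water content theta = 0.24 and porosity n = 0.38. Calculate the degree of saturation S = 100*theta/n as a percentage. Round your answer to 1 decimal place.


Step 1: S = 100 * theta_v / n
Step 2: S = 100 * 0.24 / 0.38
Step 3: S = 63.2%

63.2


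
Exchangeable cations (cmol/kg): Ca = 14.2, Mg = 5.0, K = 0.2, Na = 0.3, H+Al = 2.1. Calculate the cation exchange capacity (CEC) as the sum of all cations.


Step 1: CEC = Ca + Mg + K + Na + (H+Al)
Step 2: CEC = 14.2 + 5.0 + 0.2 + 0.3 + 2.1
Step 3: CEC = 21.8 cmol/kg

21.8


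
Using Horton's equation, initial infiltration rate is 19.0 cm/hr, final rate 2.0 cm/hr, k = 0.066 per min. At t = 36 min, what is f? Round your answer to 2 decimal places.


Step 1: f = fc + (f0 - fc) * exp(-k * t)
Step 2: exp(-0.066 * 36) = 0.092922
Step 3: f = 2.0 + (19.0 - 2.0) * 0.092922
Step 4: f = 2.0 + 17.0 * 0.092922
Step 5: f = 3.58 cm/hr

3.58


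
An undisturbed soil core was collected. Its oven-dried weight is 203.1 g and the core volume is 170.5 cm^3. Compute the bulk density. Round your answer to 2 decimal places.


Step 1: Identify the formula: BD = dry mass / volume
Step 2: Substitute values: BD = 203.1 / 170.5
Step 3: BD = 1.19 g/cm^3

1.19


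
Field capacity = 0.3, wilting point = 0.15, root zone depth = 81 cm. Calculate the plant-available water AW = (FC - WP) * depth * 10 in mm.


Step 1: Available water = (FC - WP) * depth * 10
Step 2: AW = (0.3 - 0.15) * 81 * 10
Step 3: AW = 0.15 * 81 * 10
Step 4: AW = 121.5 mm

121.5


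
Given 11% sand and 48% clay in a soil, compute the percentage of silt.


Step 1: sand + silt + clay = 100%
Step 2: silt = 100 - sand - clay
Step 3: silt = 100 - 11 - 48
Step 4: silt = 41%

41


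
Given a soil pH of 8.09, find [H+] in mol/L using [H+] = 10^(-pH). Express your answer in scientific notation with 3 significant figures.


Step 1: [H+] = 10^(-pH)
Step 2: [H+] = 10^(-8.09)
Step 3: [H+] = 8.13e-09 mol/L

8.13e-09


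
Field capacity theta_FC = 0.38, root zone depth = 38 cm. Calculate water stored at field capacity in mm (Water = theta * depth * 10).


Step 1: Water (mm) = theta_FC * depth (cm) * 10
Step 2: Water = 0.38 * 38 * 10
Step 3: Water = 144.4 mm

144.4


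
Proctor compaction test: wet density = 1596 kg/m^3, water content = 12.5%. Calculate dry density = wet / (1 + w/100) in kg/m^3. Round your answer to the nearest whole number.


Step 1: Dry density = wet density / (1 + w/100)
Step 2: Dry density = 1596 / (1 + 12.5/100)
Step 3: Dry density = 1596 / 1.125
Step 4: Dry density = 1419 kg/m^3

1419


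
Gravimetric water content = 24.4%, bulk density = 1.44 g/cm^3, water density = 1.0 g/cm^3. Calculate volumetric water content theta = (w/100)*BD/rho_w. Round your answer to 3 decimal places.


Step 1: theta = (w / 100) * BD / rho_w
Step 2: theta = (24.4 / 100) * 1.44 / 1.0
Step 3: theta = 0.244 * 1.44
Step 4: theta = 0.351

0.351


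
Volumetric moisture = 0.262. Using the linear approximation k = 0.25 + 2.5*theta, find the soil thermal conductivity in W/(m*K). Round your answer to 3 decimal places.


Step 1: k = 0.25 + 2.5 * theta
Step 2: k = 0.25 + 2.5 * 0.262
Step 3: k = 0.25 + 0.655
Step 4: k = 0.905 W/(m*K)

0.905


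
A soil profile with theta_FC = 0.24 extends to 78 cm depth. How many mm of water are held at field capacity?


Step 1: Water (mm) = theta_FC * depth (cm) * 10
Step 2: Water = 0.24 * 78 * 10
Step 3: Water = 187.2 mm

187.2


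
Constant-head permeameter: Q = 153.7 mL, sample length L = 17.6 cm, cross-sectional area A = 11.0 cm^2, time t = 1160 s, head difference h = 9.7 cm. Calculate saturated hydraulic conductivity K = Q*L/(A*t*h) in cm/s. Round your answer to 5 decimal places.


Step 1: K = Q * L / (A * t * h)
Step 2: Numerator = 153.7 * 17.6 = 2705.12
Step 3: Denominator = 11.0 * 1160 * 9.7 = 123772.0
Step 4: K = 2705.12 / 123772.0 = 0.02186 cm/s

0.02186


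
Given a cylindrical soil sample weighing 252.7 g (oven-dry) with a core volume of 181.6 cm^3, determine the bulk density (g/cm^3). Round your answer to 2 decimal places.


Step 1: Identify the formula: BD = dry mass / volume
Step 2: Substitute values: BD = 252.7 / 181.6
Step 3: BD = 1.39 g/cm^3

1.39


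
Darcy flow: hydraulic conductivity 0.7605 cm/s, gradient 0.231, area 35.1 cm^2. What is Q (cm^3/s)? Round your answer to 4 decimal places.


Step 1: Apply Darcy's law: Q = K * i * A
Step 2: Q = 0.7605 * 0.231 * 35.1
Step 3: Q = 6.1662 cm^3/s

6.1662


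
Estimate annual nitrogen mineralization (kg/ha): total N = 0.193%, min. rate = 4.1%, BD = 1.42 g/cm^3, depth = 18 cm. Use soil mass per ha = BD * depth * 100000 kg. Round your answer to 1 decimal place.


Step 1: Soil mass per ha = BD * depth * 100000 = 1.42 * 18 * 100000 = 2556000 kg
Step 2: Total N pool = soil mass * N%/100 = 2556000 * 0.193/100 = 4933.08 kg/ha
Step 3: N mineralized = N pool * rate%/100 = 4933.08 * 4.1/100 = 202.3 kg/ha/yr

202.3


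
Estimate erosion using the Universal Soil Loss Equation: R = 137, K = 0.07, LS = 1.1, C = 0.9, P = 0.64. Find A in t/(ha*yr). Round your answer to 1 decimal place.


Step 1: A = R * K * LS * C * P
Step 2: R * K = 137 * 0.07 = 9.59
Step 3: (R*K) * LS = 9.59 * 1.1 = 10.549
Step 4: * C * P = 10.549 * 0.9 * 0.64 = 6.1
Step 5: A = 6.1 t/(ha*yr)

6.1


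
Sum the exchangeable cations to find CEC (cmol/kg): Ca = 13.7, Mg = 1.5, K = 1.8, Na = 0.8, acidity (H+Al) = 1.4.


Step 1: CEC = Ca + Mg + K + Na + (H+Al)
Step 2: CEC = 13.7 + 1.5 + 1.8 + 0.8 + 1.4
Step 3: CEC = 19.2 cmol/kg

19.2


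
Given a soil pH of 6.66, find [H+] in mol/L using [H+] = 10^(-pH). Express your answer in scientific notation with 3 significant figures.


Step 1: [H+] = 10^(-pH)
Step 2: [H+] = 10^(-6.66)
Step 3: [H+] = 2.19e-07 mol/L

2.19e-07


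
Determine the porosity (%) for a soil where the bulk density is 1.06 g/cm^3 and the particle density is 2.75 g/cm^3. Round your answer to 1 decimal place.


Step 1: Formula: n = 100 * (1 - BD / PD)
Step 2: n = 100 * (1 - 1.06 / 2.75)
Step 3: n = 100 * (1 - 0.38545)
Step 4: n = 61.5%

61.5


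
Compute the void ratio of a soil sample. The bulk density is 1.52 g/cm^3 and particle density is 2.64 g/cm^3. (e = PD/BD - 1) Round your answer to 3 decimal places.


Step 1: e = PD / BD - 1
Step 2: e = 2.64 / 1.52 - 1
Step 3: e = 1.73684 - 1
Step 4: e = 0.737

0.737


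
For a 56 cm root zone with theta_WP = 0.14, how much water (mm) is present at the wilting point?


Step 1: Water (mm) = theta_WP * depth * 10
Step 2: Water = 0.14 * 56 * 10
Step 3: Water = 78.4 mm

78.4


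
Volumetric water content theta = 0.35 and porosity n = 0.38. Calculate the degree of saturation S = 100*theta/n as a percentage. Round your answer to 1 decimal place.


Step 1: S = 100 * theta_v / n
Step 2: S = 100 * 0.35 / 0.38
Step 3: S = 92.1%

92.1


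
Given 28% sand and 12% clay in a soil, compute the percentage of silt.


Step 1: sand + silt + clay = 100%
Step 2: silt = 100 - sand - clay
Step 3: silt = 100 - 28 - 12
Step 4: silt = 60%

60


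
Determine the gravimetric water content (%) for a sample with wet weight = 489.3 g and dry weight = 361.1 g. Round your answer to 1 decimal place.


Step 1: Water mass = wet - dry = 489.3 - 361.1 = 128.2 g
Step 2: w = 100 * water mass / dry mass
Step 3: w = 100 * 128.2 / 361.1 = 35.5%

35.5


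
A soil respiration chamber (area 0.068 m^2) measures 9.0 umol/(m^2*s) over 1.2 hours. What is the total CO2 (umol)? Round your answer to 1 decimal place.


Step 1: Convert time to seconds: 1.2 hr * 3600 = 4320.0 s
Step 2: Total = flux * area * time_s
Step 3: Total = 9.0 * 0.068 * 4320.0
Step 4: Total = 2643.8 umol

2643.8


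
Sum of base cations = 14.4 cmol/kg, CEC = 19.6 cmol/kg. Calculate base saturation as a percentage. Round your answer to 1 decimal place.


Step 1: BS = 100 * (sum of bases) / CEC
Step 2: BS = 100 * 14.4 / 19.6
Step 3: BS = 73.5%

73.5


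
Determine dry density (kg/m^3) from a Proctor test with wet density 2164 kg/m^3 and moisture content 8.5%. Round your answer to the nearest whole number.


Step 1: Dry density = wet density / (1 + w/100)
Step 2: Dry density = 2164 / (1 + 8.5/100)
Step 3: Dry density = 2164 / 1.085
Step 4: Dry density = 1994 kg/m^3

1994


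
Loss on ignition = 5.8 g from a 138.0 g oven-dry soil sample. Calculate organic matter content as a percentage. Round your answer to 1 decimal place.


Step 1: OM% = 100 * LOI / sample mass
Step 2: OM = 100 * 5.8 / 138.0
Step 3: OM = 4.2%

4.2


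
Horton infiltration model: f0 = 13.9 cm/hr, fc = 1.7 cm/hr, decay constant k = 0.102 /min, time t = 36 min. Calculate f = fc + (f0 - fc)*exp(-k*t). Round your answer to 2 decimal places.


Step 1: f = fc + (f0 - fc) * exp(-k * t)
Step 2: exp(-0.102 * 36) = 0.025426
Step 3: f = 1.7 + (13.9 - 1.7) * 0.025426
Step 4: f = 1.7 + 12.2 * 0.025426
Step 5: f = 2.01 cm/hr

2.01


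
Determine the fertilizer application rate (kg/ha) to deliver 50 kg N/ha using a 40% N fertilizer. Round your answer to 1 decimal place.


Step 1: Fertilizer rate = target N / (N content / 100)
Step 2: Rate = 50 / (40 / 100)
Step 3: Rate = 50 / 0.4
Step 4: Rate = 125.0 kg/ha

125.0


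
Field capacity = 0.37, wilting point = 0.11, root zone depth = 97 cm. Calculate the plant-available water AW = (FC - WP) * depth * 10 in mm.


Step 1: Available water = (FC - WP) * depth * 10
Step 2: AW = (0.37 - 0.11) * 97 * 10
Step 3: AW = 0.26 * 97 * 10
Step 4: AW = 252.2 mm

252.2


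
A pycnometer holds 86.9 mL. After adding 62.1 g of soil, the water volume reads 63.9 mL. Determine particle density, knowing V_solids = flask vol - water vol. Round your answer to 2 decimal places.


Step 1: Volume of solids = flask volume - water volume with soil
Step 2: V_solids = 86.9 - 63.9 = 23.0 mL
Step 3: Particle density = mass / V_solids = 62.1 / 23.0 = 2.7 g/cm^3

2.7


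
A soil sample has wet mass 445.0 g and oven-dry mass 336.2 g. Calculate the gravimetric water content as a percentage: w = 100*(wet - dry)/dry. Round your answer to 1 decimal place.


Step 1: Water mass = wet - dry = 445.0 - 336.2 = 108.8 g
Step 2: w = 100 * water mass / dry mass
Step 3: w = 100 * 108.8 / 336.2 = 32.4%

32.4


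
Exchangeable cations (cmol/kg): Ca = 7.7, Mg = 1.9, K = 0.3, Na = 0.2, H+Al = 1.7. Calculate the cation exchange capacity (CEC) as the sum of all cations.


Step 1: CEC = Ca + Mg + K + Na + (H+Al)
Step 2: CEC = 7.7 + 1.9 + 0.3 + 0.2 + 1.7
Step 3: CEC = 11.8 cmol/kg

11.8


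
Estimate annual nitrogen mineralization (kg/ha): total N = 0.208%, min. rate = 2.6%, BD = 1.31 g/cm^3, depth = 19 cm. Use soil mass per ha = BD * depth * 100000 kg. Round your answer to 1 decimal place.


Step 1: Soil mass per ha = BD * depth * 100000 = 1.31 * 19 * 100000 = 2489000 kg
Step 2: Total N pool = soil mass * N%/100 = 2489000 * 0.208/100 = 5177.12 kg/ha
Step 3: N mineralized = N pool * rate%/100 = 5177.12 * 2.6/100 = 134.6 kg/ha/yr

134.6


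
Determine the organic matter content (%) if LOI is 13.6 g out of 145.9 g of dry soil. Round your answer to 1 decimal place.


Step 1: OM% = 100 * LOI / sample mass
Step 2: OM = 100 * 13.6 / 145.9
Step 3: OM = 9.3%

9.3


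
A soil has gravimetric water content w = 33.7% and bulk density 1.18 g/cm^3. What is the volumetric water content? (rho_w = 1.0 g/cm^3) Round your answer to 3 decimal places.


Step 1: theta = (w / 100) * BD / rho_w
Step 2: theta = (33.7 / 100) * 1.18 / 1.0
Step 3: theta = 0.337 * 1.18
Step 4: theta = 0.398

0.398


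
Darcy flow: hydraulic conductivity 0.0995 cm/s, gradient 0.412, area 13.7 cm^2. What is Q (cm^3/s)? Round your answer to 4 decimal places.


Step 1: Apply Darcy's law: Q = K * i * A
Step 2: Q = 0.0995 * 0.412 * 13.7
Step 3: Q = 0.5616 cm^3/s

0.5616


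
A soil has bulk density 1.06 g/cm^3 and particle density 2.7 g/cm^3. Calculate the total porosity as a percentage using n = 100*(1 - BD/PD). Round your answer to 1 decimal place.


Step 1: Formula: n = 100 * (1 - BD / PD)
Step 2: n = 100 * (1 - 1.06 / 2.7)
Step 3: n = 100 * (1 - 0.39259)
Step 4: n = 60.7%

60.7


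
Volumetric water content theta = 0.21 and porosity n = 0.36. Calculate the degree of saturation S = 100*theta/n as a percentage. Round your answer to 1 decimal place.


Step 1: S = 100 * theta_v / n
Step 2: S = 100 * 0.21 / 0.36
Step 3: S = 58.3%

58.3


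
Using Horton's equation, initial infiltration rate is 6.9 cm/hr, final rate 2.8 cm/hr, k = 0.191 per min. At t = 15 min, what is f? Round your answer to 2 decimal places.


Step 1: f = fc + (f0 - fc) * exp(-k * t)
Step 2: exp(-0.191 * 15) = 0.056983
Step 3: f = 2.8 + (6.9 - 2.8) * 0.056983
Step 4: f = 2.8 + 4.1 * 0.056983
Step 5: f = 3.03 cm/hr

3.03


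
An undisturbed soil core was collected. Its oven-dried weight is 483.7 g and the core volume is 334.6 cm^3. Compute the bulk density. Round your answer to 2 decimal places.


Step 1: Identify the formula: BD = dry mass / volume
Step 2: Substitute values: BD = 483.7 / 334.6
Step 3: BD = 1.45 g/cm^3

1.45


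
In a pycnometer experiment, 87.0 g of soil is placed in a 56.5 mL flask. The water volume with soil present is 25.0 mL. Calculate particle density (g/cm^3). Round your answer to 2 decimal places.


Step 1: Volume of solids = flask volume - water volume with soil
Step 2: V_solids = 56.5 - 25.0 = 31.5 mL
Step 3: Particle density = mass / V_solids = 87.0 / 31.5 = 2.76 g/cm^3

2.76


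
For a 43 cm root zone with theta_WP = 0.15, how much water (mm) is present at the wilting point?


Step 1: Water (mm) = theta_WP * depth * 10
Step 2: Water = 0.15 * 43 * 10
Step 3: Water = 64.5 mm

64.5


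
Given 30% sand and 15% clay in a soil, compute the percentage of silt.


Step 1: sand + silt + clay = 100%
Step 2: silt = 100 - sand - clay
Step 3: silt = 100 - 30 - 15
Step 4: silt = 55%

55


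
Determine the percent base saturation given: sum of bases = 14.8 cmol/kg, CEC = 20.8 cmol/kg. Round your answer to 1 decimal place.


Step 1: BS = 100 * (sum of bases) / CEC
Step 2: BS = 100 * 14.8 / 20.8
Step 3: BS = 71.2%

71.2
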